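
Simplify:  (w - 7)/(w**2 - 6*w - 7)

Factor: w**2 - 6*w - 7 = (w - 7)*(w + 1)
Cancel the common factor (w - 7).

1/(w + 1)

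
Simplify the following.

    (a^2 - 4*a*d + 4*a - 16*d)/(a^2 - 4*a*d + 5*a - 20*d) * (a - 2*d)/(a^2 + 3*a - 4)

(a - 2*d)/(a^2 + 4*a - 5)

Factor: a^2 - 4*a*d + 4*a - 16*d = (a - 4*d)*(a + 4);  a^2 - 4*a*d + 5*a - 20*d = (a + 5)*(a - 4*d);  a^2 + 3*a - 4 = (a + 4)*(a - 1)
Cancel the common factors (a + 4), (a - 4*d).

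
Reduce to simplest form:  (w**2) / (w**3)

Quotient: (w**-1)

1/w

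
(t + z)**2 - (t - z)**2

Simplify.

Only the odd-power cross terms survive.

4*t*z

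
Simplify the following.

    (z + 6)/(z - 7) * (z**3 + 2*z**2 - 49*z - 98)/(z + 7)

Factor: z**3 + 2*z**2 - 49*z - 98 = (z + 2)*(z + 7)*(z - 7)
Cancel the common factors (z + 7), (z - 7).

z**2 + 8*z + 12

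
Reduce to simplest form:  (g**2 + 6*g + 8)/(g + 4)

g + 2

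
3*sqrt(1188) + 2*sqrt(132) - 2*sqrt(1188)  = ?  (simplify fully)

10*sqrt(33)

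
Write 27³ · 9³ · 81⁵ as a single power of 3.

3^35

27³ = 3^9; 9³ = 3^6; 81⁵ = 3^20
Combine exponents: 3^35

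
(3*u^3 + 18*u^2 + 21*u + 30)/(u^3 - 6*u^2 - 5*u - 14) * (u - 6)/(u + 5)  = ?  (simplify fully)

Factor: 3*u^3 + 18*u^2 + 21*u + 30 = 3*(u + 5)*(u^2 + u + 2);  u^3 - 6*u^2 - 5*u - 14 = (u^2 + u + 2)*(u - 7)
Cancel the common factors (u^2 + u + 2), (u + 5).

(3*u - 18)/(u - 7)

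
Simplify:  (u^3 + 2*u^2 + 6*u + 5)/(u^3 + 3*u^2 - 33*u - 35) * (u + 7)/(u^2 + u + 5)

Factor: u^3 + 2*u^2 + 6*u + 5 = (u + 1)*(u^2 + u + 5);  u^3 + 3*u^2 - 33*u - 35 = (u - 5)*(u + 7)*(u + 1)
Cancel the common factors (u^2 + u + 5), (u + 7), (u + 1).

1/(u - 5)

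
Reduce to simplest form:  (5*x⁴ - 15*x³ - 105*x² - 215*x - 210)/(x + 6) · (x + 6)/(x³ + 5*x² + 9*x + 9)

Factor: 5*x⁴ - 15*x³ - 105*x² - 215*x - 210 = 5·(x² + 2*x + 3)·(x + 2)·(x - 7);  x³ + 5*x² + 9*x + 9 = (x + 3)·(x² + 2*x + 3)
Cancel the common factors (x² + 2*x + 3), (x + 6).

(5*x² - 25*x - 70)/(x + 3)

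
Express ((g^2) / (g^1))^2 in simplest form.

Inside the bracket: g^1
Raise to the power 2: g^2

g^2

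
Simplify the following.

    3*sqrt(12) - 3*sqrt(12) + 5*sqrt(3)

5*sqrt(3)

3*sqrt(12) = 6*sqrt(3); 3*sqrt(12) = 6*sqrt(3); 5*sqrt(3) = 5*sqrt(3)
Combine: (6 - 6 + 5)·sqrt(3) = 5*sqrt(3)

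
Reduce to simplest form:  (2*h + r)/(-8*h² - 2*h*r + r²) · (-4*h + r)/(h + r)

Factor: -8*h² - 2*h*r + r² = (-4*h + r)·(2*h + r)
Cancel the common factors (-4*h + r), (2*h + r).

1/(h + r)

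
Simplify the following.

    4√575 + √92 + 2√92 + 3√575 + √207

4√575 = 20*√23; √92 = 2*√23; 2√92 = 4*√23; 3√575 = 15*√23; √207 = 3*√23
Combine: (20 + 2 + 4 + 15 + 3)·√23 = 44*√23

44*√23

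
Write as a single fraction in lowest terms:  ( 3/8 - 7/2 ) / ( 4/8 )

Numerator: 3/8 - 7/2 = -25/8
Denominator: 4/8 = 1/2
Divide: (-25/8) · (2) = -25/4

-25/4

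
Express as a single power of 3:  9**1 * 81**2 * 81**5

9**1 = 3**2; 81**2 = 3**8; 81**5 = 3**20
Combine exponents: 3**30

3**30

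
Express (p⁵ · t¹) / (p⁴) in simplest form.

Quotient: p¹ · t¹

p*t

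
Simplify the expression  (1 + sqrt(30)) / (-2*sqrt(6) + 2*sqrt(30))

Multiply numerator and denominator by 2*sqrt(6) + 2*sqrt(30).
Denominator becomes 96; numerator becomes 2*sqrt(6) + 2*sqrt(30) + 12*sqrt(5) + 60.

(sqrt(6) + sqrt(30) + 6*sqrt(5) + 30)/48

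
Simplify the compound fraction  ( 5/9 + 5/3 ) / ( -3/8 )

-160/27

Numerator: 5/9 + 5/3 = 20/9
Denominator: -3/8 = -3/8
Divide: (20/9) · (-8/3) = -160/27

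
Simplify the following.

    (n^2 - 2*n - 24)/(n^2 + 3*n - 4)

Factor: n^2 - 2*n - 24 = (n - 6)*(n + 4);  n^2 + 3*n - 4 = (n - 1)*(n + 4)
Cancel the common factor (n + 4).

(n - 6)/(n - 1)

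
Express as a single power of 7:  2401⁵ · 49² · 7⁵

2401⁵ = 7^20; 49² = 7^4; 7⁵ = 7^5
Combine exponents: 7^29

7^29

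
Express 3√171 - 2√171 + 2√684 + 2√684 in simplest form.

27*√19

3√171 = 9*√19; 2√171 = 6*√19; 2√684 = 12*√19; 2√684 = 12*√19
Combine: (9 - 6 + 12 + 12)·√19 = 27*√19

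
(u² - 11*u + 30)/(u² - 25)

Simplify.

(u - 6)/(u + 5)

Factor: u² - 11*u + 30 = (u - 6)·(u - 5);  u² - 25 = (u - 5)·(u + 5)
Cancel the common factor (u - 5).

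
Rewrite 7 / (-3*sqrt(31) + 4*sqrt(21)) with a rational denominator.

Multiply numerator and denominator by 3*sqrt(31) + 4*sqrt(21).
Denominator becomes 57; numerator becomes 21*sqrt(31) + 28*sqrt(21).

(21*sqrt(31) + 28*sqrt(21))/57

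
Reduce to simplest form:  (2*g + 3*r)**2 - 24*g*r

(2*g - 3*r)**2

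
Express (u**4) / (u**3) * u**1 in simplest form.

Quotient: u**1
Multiply by u**1: add exponents.

u**2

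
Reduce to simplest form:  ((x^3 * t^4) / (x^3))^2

t^8

Inside the bracket: t^4
Raise to the power 2: t^8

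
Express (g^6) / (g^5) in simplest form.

g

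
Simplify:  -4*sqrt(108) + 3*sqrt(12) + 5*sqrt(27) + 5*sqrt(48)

17*sqrt(3)

4*sqrt(108) = 24*sqrt(3); 3*sqrt(12) = 6*sqrt(3); 5*sqrt(27) = 15*sqrt(3); 5*sqrt(48) = 20*sqrt(3)
Combine: (-24 + 6 + 15 + 20)·sqrt(3) = 17*sqrt(3)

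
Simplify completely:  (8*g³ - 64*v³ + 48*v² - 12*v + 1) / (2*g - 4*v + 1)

(2*g)^3 - (4*v - 1)^3 = (2*g - 4*v + 1)(4*g² + 8*g*v - 2*g + 16*v² - 8*v + 1).

4*g² + 8*g*v - 2*g + 16*v² - 8*v + 1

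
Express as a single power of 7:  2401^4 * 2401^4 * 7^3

7^35

2401^4 = 7^16; 2401^4 = 7^16; 7^3 = 7^3
Combine exponents: 7^35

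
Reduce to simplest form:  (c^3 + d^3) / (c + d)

Factor as (a+b)(a^2-ab+b^2) with a=c, b=d.

c^2 - c*d + d^2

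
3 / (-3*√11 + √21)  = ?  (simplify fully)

Multiply numerator and denominator by √21 + 3*√11.
Denominator becomes -78; numerator becomes 3*√21 + 9*√11.

(-3*√11 - √21)/26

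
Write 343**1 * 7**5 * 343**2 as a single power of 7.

7**14

343**1 = 7**3; 7**5 = 7**5; 343**2 = 7**6
Combine exponents: 7**14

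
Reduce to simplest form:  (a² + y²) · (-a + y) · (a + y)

-a⁴ + y⁴

(y+a)(y-a) = -a² + y²; continue pairing.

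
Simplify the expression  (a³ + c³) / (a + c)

Factor as (a+b)(a^2-ab+b^2) with a=a, b=c.

a² - a*c + c²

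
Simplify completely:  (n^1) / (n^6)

n^(-5)

Quotient: (n^-5)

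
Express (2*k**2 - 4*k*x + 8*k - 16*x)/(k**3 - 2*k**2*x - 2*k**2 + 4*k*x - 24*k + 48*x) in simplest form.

2/(k - 6)

Factor: 2*k**2 - 4*k*x + 8*k - 16*x = 2*(k + 4)*(k - 2*x);  k**3 - 2*k**2*x - 2*k**2 + 4*k*x - 24*k + 48*x = (k - 2*x)*(k - 6)*(k + 4)
Cancel the common factors (k - 2*x), (k + 4).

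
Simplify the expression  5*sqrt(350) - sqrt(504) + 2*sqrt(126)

5*sqrt(350) = 25*sqrt(14); sqrt(504) = 6*sqrt(14); 2*sqrt(126) = 6*sqrt(14)
Combine: (25 - 6 + 6)·sqrt(14) = 25*sqrt(14)

25*sqrt(14)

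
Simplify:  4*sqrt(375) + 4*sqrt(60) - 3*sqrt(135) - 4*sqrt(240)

4*sqrt(375) = 20*sqrt(15); 4*sqrt(60) = 8*sqrt(15); 3*sqrt(135) = 9*sqrt(15); 4*sqrt(240) = 16*sqrt(15)
Combine: (20 + 8 - 9 - 16)·sqrt(15) = 3*sqrt(15)

3*sqrt(15)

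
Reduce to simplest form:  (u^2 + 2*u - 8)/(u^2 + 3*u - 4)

Factor: u^2 + 2*u - 8 = (u + 4)*(u - 2);  u^2 + 3*u - 4 = (u + 4)*(u - 1)
Cancel the common factor (u + 4).

(u - 2)/(u - 1)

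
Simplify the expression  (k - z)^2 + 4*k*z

(k + z)^2

Expanding gives k^2 + 2*k*z + z^2, a perfect square.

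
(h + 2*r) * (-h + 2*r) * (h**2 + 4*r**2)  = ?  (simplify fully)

((2*r)+h)((2*r)-h) = -h**2 + 4*r**2; continue pairing.

-h**4 + 16*r**4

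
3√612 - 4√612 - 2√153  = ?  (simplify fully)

3√612 = 18*√17; 4√612 = 24*√17; 2√153 = 6*√17
Combine: (18 - 24 - 6)·√17 = -12*√17

-12*√17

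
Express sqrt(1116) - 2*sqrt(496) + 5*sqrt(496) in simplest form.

sqrt(1116) = 6*sqrt(31); 2*sqrt(496) = 8*sqrt(31); 5*sqrt(496) = 20*sqrt(31)
Combine: (6 - 8 + 20)·sqrt(31) = 18*sqrt(31)

18*sqrt(31)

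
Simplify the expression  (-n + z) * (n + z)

Telescope via difference of squares: (z+n)(z-n) = -n^2 + z^2.

-n^2 + z^2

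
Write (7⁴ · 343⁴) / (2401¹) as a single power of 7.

7^12

7⁴ = 7^4; 343⁴ = 7^12; 2401¹ = 7^4
Combine exponents: 7^12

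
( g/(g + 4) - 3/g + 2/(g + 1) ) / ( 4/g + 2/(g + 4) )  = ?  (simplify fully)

(g^3 - 7*g - 12)/(6*g^2 + 22*g + 16)

Numerator: g/(g + 4) - 3/g + 2/(g + 1) = (g^3 - 7*g - 12)/(g^3 + 5*g^2 + 4*g)
Denominator: 4/g + 2/(g + 4) = (6*g + 16)/(g^2 + 4*g)
Divide: ((g^3 - 7*g - 12)/(g^3 + 5*g^2 + 4*g)) · ((g^2 + 4*g)/(6*g + 16)) = (g^3 - 7*g - 12)/(6*g^2 + 22*g + 16)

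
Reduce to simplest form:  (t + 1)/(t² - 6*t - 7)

Factor: t² - 6*t - 7 = (t - 7)·(t + 1)
Cancel the common factor (t + 1).

1/(t - 7)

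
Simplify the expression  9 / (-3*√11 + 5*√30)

Multiply numerator and denominator by 3*√11 + 5*√30.
Denominator becomes 651; numerator becomes 27*√11 + 45*√30.

(9*√11 + 15*√30)/217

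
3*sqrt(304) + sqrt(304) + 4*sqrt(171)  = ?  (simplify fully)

28*sqrt(19)

3*sqrt(304) = 12*sqrt(19); sqrt(304) = 4*sqrt(19); 4*sqrt(171) = 12*sqrt(19)
Combine: (12 + 4 + 12)·sqrt(19) = 28*sqrt(19)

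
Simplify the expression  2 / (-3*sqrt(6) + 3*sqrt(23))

(2*sqrt(6) + 2*sqrt(23))/51

Multiply numerator and denominator by 3*sqrt(6) + 3*sqrt(23).
Denominator becomes 153; numerator becomes 6*sqrt(6) + 6*sqrt(23).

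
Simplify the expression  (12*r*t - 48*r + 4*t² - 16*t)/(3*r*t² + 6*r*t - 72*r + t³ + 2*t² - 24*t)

Factor: 12*r*t - 48*r + 4*t² - 16*t = 4·(t - 4)·(3*r + t);  3*r*t² + 6*r*t - 72*r + t³ + 2*t² - 24*t = (3*r + t)·(t - 4)·(t + 6)
Cancel the common factors (3*r + t), (t - 4).

4/(t + 6)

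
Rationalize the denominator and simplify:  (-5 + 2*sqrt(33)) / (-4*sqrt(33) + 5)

(-239 + 10*sqrt(33))/503

Multiply numerator and denominator by 5 + 4*sqrt(33).
Denominator becomes -503; numerator becomes -10*sqrt(33) + 239.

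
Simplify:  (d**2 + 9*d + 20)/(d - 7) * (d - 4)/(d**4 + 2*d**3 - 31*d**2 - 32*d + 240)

1/(d**2 - 10*d + 21)

Factor: d**2 + 9*d + 20 = (d + 5)*(d + 4);  d**4 + 2*d**3 - 31*d**2 - 32*d + 240 = (d - 3)*(d + 4)*(d - 4)*(d + 5)
Cancel the common factors (d + 4), (d - 4), (d + 5).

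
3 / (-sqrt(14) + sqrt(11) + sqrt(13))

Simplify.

Group as (sqrt(11) + sqrt(13)) - sqrt(14); multiply by (sqrt(11) + sqrt(13)) + sqrt(14), then rationalise the remaining surd.

(-15*sqrt(14) + 18*sqrt(13) + 24*sqrt(11) + 3*sqrt(2002))/236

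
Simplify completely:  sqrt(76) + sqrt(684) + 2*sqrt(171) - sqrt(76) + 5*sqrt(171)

27*sqrt(19)

sqrt(76) = 2*sqrt(19); sqrt(684) = 6*sqrt(19); 2*sqrt(171) = 6*sqrt(19); sqrt(76) = 2*sqrt(19); 5*sqrt(171) = 15*sqrt(19)
Combine: (2 + 6 + 6 - 2 + 15)·sqrt(19) = 27*sqrt(19)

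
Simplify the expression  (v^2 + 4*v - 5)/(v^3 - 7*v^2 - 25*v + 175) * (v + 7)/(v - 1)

(v + 7)/(v^2 - 12*v + 35)

Factor: v^2 + 4*v - 5 = (v + 5)*(v - 1);  v^3 - 7*v^2 - 25*v + 175 = (v + 5)*(v - 5)*(v - 7)
Cancel the common factors (v - 1), (v + 5).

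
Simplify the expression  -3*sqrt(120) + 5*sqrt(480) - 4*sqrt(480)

-2*sqrt(30)

3*sqrt(120) = 6*sqrt(30); 5*sqrt(480) = 20*sqrt(30); 4*sqrt(480) = 16*sqrt(30)
Combine: (-6 + 20 - 16)·sqrt(30) = -2*sqrt(30)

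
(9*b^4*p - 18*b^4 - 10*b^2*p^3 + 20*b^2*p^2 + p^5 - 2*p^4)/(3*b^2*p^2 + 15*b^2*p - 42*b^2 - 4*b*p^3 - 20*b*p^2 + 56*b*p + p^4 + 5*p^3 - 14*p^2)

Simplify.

Factor: 9*b^4*p - 18*b^4 - 10*b^2*p^3 + 20*b^2*p^2 + p^5 - 2*p^4 = (-b + p)*(p - 2)*(-3*b + p)*(b + p)*(3*b + p);  3*b^2*p^2 + 15*b^2*p - 42*b^2 - 4*b*p^3 - 20*b*p^2 + 56*b*p + p^4 + 5*p^3 - 14*p^2 = (-3*b + p)*(p + 7)*(p - 2)*(-b + p)
Cancel the common factors (-3*b + p), (-b + p), (p - 2).

(3*b^2 + 4*b*p + p^2)/(p + 7)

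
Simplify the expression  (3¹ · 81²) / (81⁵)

3^(-11)

3¹ = 3^1; 81² = 3^8; 81⁵ = 3^20
Combine exponents: 3^(-11)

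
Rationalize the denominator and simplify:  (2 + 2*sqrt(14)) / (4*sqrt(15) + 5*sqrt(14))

(-4*sqrt(210) - 4*sqrt(15) + 5*sqrt(14) + 70)/55

Multiply numerator and denominator by -4*sqrt(15) + 5*sqrt(14).
Denominator becomes 110; numerator becomes -8*sqrt(210) - 8*sqrt(15) + 10*sqrt(14) + 140.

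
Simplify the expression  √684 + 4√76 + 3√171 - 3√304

√684 = 6*√19; 4√76 = 8*√19; 3√171 = 9*√19; 3√304 = 12*√19
Combine: (6 + 8 + 9 - 12)·√19 = 11*√19

11*√19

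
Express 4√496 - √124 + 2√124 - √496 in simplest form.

14*√31

4√496 = 16*√31; √124 = 2*√31; 2√124 = 4*√31; √496 = 4*√31
Combine: (16 - 2 + 4 - 4)·√31 = 14*√31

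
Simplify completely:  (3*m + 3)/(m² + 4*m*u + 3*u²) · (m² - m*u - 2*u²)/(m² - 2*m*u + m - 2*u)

Factor: 3*m + 3 = 3·(m + 1);  m² + 4*m*u + 3*u² = (m + u)·(m + 3*u);  m² - m*u - 2*u² = (m - 2*u)·(m + u);  m² - 2*m*u + m - 2*u = (m - 2*u)·(m + 1)
Cancel the common factors (m + 1), (m + u), (m - 2*u).

3/(m + 3*u)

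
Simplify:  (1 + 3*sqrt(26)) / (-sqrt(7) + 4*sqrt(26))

Multiply numerator and denominator by sqrt(7) + 4*sqrt(26).
Denominator becomes 409; numerator becomes sqrt(7) + 4*sqrt(26) + 3*sqrt(182) + 312.

(sqrt(7) + 4*sqrt(26) + 3*sqrt(182) + 312)/409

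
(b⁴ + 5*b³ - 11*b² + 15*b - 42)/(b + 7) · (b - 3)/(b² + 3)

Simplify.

b² - 5*b + 6

Factor: b⁴ + 5*b³ - 11*b² + 15*b - 42 = (b² + 3)·(b - 2)·(b + 7)
Cancel the common factors (b² + 3), (b + 7).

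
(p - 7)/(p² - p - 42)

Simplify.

Factor: p² - p - 42 = (p + 6)·(p - 7)
Cancel the common factor (p - 7).

1/(p + 6)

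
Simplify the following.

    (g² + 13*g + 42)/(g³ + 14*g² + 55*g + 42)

1/(g + 1)

Factor: g² + 13*g + 42 = (g + 6)·(g + 7);  g³ + 14*g² + 55*g + 42 = (g + 1)·(g + 7)·(g + 6)
Cancel the common factors (g + 7), (g + 6).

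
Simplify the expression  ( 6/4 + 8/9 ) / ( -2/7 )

-301/36

Numerator: 6/4 + 8/9 = 43/18
Denominator: -2/7 = -2/7
Divide: (43/18) · (-7/2) = -301/36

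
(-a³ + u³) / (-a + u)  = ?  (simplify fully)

u^3 - a^3 = (-a + u)(a² + a*u + u²).

a² + a*u + u²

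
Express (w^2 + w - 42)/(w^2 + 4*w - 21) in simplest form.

(w - 6)/(w - 3)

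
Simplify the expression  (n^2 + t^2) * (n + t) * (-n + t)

(t+n)(t-n) = -n^2 + t^2; continue pairing.

-n^4 + t^4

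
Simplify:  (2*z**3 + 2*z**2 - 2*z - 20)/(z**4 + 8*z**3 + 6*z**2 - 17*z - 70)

Factor: 2*z**3 + 2*z**2 - 2*z - 20 = 2*(z - 2)*(z**2 + 3*z + 5);  z**4 + 8*z**3 + 6*z**2 - 17*z - 70 = (z - 2)*(z**2 + 3*z + 5)*(z + 7)
Cancel the common factors (z**2 + 3*z + 5), (z - 2).

2/(z + 7)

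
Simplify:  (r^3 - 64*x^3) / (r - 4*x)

r^2 + 4*r*x + 16*x^2

r^3 - (4*x)^3 = (r - 4*x)(r^2 + 4*r*x + 16*x^2).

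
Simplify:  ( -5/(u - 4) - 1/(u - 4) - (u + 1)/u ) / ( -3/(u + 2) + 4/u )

(-u³ - 5*u² - 2*u + 8)/(u² + 4*u - 32)

Numerator: -5/(u - 4) - 1/(u - 4) - (u + 1)/u = (-u² - 3*u + 4)/(u² - 4*u)
Denominator: -3/(u + 2) + 4/u = (u + 8)/(u² + 2*u)
Divide: ((-u² - 3*u + 4)/(u² - 4*u)) · ((u² + 2*u)/(u + 8)) = (-u³ - 5*u² - 2*u + 8)/(u² + 4*u - 32)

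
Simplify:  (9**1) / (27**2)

3**(-4)

9**1 = 3**2; 27**2 = 3**6
Combine exponents: 3**(-4)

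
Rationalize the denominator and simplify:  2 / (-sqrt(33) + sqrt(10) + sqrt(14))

(18*sqrt(33) + 58*sqrt(14) + 74*sqrt(10) + 8*sqrt(1155))/479

Group as (sqrt(10) + sqrt(14)) - sqrt(33); multiply by (sqrt(10) + sqrt(14)) + sqrt(33), then rationalise the remaining surd.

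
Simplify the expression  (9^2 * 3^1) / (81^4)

9^2 = 3^4; 3^1 = 3^1; 81^4 = 3^16
Combine exponents: 3^(-11)

3^(-11)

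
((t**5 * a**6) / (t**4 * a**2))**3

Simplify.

Inside the bracket: t**1 * a**4
Raise to the power 3: t**3 * a**12

a**12*t**3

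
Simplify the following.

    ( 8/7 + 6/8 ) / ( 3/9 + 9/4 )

Numerator: 8/7 + 6/8 = 53/28
Denominator: 3/9 + 9/4 = 31/12
Divide: (53/28) · (12/31) = 159/217

159/217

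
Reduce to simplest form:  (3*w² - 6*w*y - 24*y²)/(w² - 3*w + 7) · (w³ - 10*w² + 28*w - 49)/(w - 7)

3*w² - 6*w*y - 24*y²

Factor: 3*w² - 6*w*y - 24*y² = 3·(w - 4*y)·(w + 2*y);  w³ - 10*w² + 28*w - 49 = (w - 7)·(w² - 3*w + 7)
Cancel the common factors (w² - 3*w + 7), (w - 7).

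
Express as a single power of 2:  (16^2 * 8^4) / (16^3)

16^2 = 2^8; 8^4 = 2^12; 16^3 = 2^12
Combine exponents: 2^8

2^8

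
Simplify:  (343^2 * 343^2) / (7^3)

7^9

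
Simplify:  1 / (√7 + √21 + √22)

Group as (√7 + √22) + √21; multiply by (√7 + √22) - √21, then rationalise the remaining surd.

(-7*√66 + 3*√22 + 4*√21 + 18*√7)/276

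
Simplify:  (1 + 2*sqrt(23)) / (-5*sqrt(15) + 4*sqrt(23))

(-10*sqrt(345) - 184 - 5*sqrt(15) - 4*sqrt(23))/7

Multiply numerator and denominator by 4*sqrt(23) + 5*sqrt(15).
Denominator becomes -7; numerator becomes 4*sqrt(23) + 5*sqrt(15) + 184 + 10*sqrt(345).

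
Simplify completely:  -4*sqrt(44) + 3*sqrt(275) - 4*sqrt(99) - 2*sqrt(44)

-9*sqrt(11)

4*sqrt(44) = 8*sqrt(11); 3*sqrt(275) = 15*sqrt(11); 4*sqrt(99) = 12*sqrt(11); 2*sqrt(44) = 4*sqrt(11)
Combine: (-8 + 15 - 12 - 4)·sqrt(11) = -9*sqrt(11)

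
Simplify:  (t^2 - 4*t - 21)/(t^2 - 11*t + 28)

(t + 3)/(t - 4)

Factor: t^2 - 4*t - 21 = (t - 7)*(t + 3);  t^2 - 11*t + 28 = (t - 7)*(t - 4)
Cancel the common factor (t - 7).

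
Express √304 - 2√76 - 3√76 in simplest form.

√304 = 4*√19; 2√76 = 4*√19; 3√76 = 6*√19
Combine: (4 - 4 - 6)·√19 = -6*√19

-6*√19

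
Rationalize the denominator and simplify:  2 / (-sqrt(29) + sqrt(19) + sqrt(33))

(-46*sqrt(29) + 30*sqrt(33) + 86*sqrt(19) + 4*sqrt(18183))/1979

Group as (sqrt(19) + sqrt(33)) - sqrt(29); multiply by (sqrt(19) + sqrt(33)) + sqrt(29), then rationalise the remaining surd.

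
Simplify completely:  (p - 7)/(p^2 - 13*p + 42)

1/(p - 6)

Factor: p^2 - 13*p + 42 = (p - 6)*(p - 7)
Cancel the common factor (p - 7).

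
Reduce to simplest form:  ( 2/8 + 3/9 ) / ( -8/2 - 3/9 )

-7/52

Numerator: 2/8 + 3/9 = 7/12
Denominator: -8/2 - 3/9 = -13/3
Divide: (7/12) · (-3/13) = -7/52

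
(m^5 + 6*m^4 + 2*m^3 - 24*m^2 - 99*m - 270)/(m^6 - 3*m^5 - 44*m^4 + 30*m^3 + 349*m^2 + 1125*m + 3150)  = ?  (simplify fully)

Factor: m^5 + 6*m^4 + 2*m^3 - 24*m^2 - 99*m - 270 = (m + 3)*(m + 5)*(m - 3)*(m^2 + m + 6);  m^6 - 3*m^5 - 44*m^4 + 30*m^3 + 349*m^2 + 1125*m + 3150 = (m - 5)*(m + 3)*(m - 7)*(m^2 + m + 6)*(m + 5)
Cancel the common factors (m^2 + m + 6), (m + 5), (m + 3).

(m - 3)/(m^2 - 12*m + 35)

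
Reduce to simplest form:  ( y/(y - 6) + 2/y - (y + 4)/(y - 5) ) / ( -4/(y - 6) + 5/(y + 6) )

(-y³ - 4*y² + 72*y + 360)/(y³ - 59*y² + 270*y)

Numerator: y/(y - 6) + 2/y - (y + 4)/(y - 5) = (-y² + 2*y + 60)/(y³ - 11*y² + 30*y)
Denominator: -4/(y - 6) + 5/(y + 6) = (y - 54)/(y² - 36)
Divide: ((-y² + 2*y + 60)/(y³ - 11*y² + 30*y)) · ((y² - 36)/(y - 54)) = (-y³ - 4*y² + 72*y + 360)/(y³ - 59*y² + 270*y)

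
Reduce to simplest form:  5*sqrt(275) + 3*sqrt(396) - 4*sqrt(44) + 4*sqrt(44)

43*sqrt(11)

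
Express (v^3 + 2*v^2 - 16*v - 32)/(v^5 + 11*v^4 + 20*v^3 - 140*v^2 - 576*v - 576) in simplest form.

1/(v^2 + 9*v + 18)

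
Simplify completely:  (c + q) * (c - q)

c^2 - q^2

Telescope via difference of squares: (c+q)(c-q) = c^2 - q^2.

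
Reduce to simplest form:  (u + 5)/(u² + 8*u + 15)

Factor: u² + 8*u + 15 = (u + 3)·(u + 5)
Cancel the common factor (u + 5).

1/(u + 3)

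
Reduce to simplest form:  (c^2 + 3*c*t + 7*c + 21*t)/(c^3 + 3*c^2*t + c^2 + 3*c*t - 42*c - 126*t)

Factor: c^2 + 3*c*t + 7*c + 21*t = (c + 7)*(c + 3*t);  c^3 + 3*c^2*t + c^2 + 3*c*t - 42*c - 126*t = (c + 3*t)*(c - 6)*(c + 7)
Cancel the common factors (c + 3*t), (c + 7).

1/(c - 6)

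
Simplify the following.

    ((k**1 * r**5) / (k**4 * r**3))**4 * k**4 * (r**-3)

r**5/k**8

Inside the bracket: (k**-3) * r**2
Raise to the power 4: (k**-12) * r**8
Multiply by k**4 * (r**-3): add exponents.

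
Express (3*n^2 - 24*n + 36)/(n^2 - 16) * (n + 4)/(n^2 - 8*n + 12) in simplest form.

Factor: 3*n^2 - 24*n + 36 = 3*(n - 2)*(n - 6);  n^2 - 16 = (n + 4)*(n - 4);  n^2 - 8*n + 12 = (n - 6)*(n - 2)
Cancel the common factors (n - 2), (n - 6), (n + 4).

3/(n - 4)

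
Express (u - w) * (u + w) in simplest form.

u^2 - w^2

Pair the conjugate factors: (u+w)(u-w) = u^2 - w^2.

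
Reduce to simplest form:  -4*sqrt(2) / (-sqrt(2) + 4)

Multiply numerator and denominator by sqrt(2) + 4.
Denominator becomes 14; numerator becomes -16*sqrt(2) - 8.

(-8*sqrt(2) - 4)/7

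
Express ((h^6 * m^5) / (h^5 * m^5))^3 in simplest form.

Inside the bracket: h^1
Raise to the power 3: h^3

h^3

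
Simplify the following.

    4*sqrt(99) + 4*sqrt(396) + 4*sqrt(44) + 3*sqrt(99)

53*sqrt(11)

4*sqrt(99) = 12*sqrt(11); 4*sqrt(396) = 24*sqrt(11); 4*sqrt(44) = 8*sqrt(11); 3*sqrt(99) = 9*sqrt(11)
Combine: (12 + 24 + 8 + 9)·sqrt(11) = 53*sqrt(11)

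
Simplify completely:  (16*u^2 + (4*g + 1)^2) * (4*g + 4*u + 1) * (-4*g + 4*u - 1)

Pair the conjugate factors: ((4*u)+(4*g + 1))((4*u)-(4*g + 1)) = -16*g^2 - 8*g + 16*u^2 - 1, then repeat with the next factor.

-256*g^4 - 256*g^3 - 96*g^2 - 16*g + 256*u^4 - 1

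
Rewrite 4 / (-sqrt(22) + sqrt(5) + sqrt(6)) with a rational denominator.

Group as (sqrt(5) + sqrt(6)) - sqrt(22); multiply by (sqrt(5) + sqrt(6)) + sqrt(22), then rationalise the remaining surd.

-44*sqrt(22) - 84*sqrt(6) - 92*sqrt(5) - 16*sqrt(165)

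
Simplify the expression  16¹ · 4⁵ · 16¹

16¹ = 2^4; 4⁵ = 2^10; 16¹ = 2^4
Combine exponents: 2^18

2^18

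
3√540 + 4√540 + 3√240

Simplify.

3√540 = 18*√15; 4√540 = 24*√15; 3√240 = 12*√15
Combine: (18 + 24 + 12)·√15 = 54*√15

54*√15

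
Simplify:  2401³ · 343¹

7^15

2401³ = 7^12; 343¹ = 7^3
Combine exponents: 7^15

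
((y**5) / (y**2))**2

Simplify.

Inside the bracket: y**3
Raise to the power 2: y**6

y**6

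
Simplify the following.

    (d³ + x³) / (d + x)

Apply the sum-of-cubes factorisation and cancel (d + x).

d² - d*x + x²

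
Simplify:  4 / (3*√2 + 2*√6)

(-6*√2 + 4*√6)/3

Multiply numerator and denominator by -3*√2 + 2*√6.
Denominator becomes 6; numerator becomes -12*√2 + 8*√6.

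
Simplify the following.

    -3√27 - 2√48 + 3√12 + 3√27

-2*√3

3√27 = 9*√3; 2√48 = 8*√3; 3√12 = 6*√3; 3√27 = 9*√3
Combine: (-9 - 8 + 6 + 9)·√3 = -2*√3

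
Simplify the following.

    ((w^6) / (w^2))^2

Inside the bracket: w^4
Raise to the power 2: w^8

w^8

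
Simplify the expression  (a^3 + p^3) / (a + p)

Factor as (a+b)(a^2-ab+b^2) with a=p, b=a.

a^2 - a*p + p^2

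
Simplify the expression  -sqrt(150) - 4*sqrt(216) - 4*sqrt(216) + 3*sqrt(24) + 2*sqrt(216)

sqrt(150) = 5*sqrt(6); 4*sqrt(216) = 24*sqrt(6); 4*sqrt(216) = 24*sqrt(6); 3*sqrt(24) = 6*sqrt(6); 2*sqrt(216) = 12*sqrt(6)
Combine: (-5 - 24 - 24 + 6 + 12)·sqrt(6) = -35*sqrt(6)

-35*sqrt(6)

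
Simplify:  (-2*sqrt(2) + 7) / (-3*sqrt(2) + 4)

Multiply numerator and denominator by 4 + 3*sqrt(2).
Denominator becomes -2; numerator becomes 16 + 13*sqrt(2).

(-13*sqrt(2) - 16)/2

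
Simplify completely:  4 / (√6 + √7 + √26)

-100*√7 - 108*√6 + 16*√273 + 52*√26

Group as (√6 + √7) + √26; multiply by (√6 + √7) - √26, then rationalise the remaining surd.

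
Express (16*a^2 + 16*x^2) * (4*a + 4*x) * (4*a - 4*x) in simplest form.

Telescope via difference of squares: ((4*a)+(4*x))((4*a)-(4*x)) = 16*a^2 - 16*x^2, then repeat with the next factor.

256*a^4 - 256*x^4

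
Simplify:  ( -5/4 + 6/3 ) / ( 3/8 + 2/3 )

Numerator: -5/4 + 6/3 = 3/4
Denominator: 3/8 + 2/3 = 25/24
Divide: (3/4) · (24/25) = 18/25

18/25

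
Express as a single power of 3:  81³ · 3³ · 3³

81³ = 3^12; 3³ = 3^3; 3³ = 3^3
Combine exponents: 3^18

3^18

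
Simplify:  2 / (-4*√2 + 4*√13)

Multiply numerator and denominator by 4*√2 + 4*√13.
Denominator becomes 176; numerator becomes 8*√2 + 8*√13.

(√2 + √13)/22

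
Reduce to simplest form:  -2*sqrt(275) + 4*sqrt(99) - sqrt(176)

2*sqrt(275) = 10*sqrt(11); 4*sqrt(99) = 12*sqrt(11); sqrt(176) = 4*sqrt(11)
Combine: (-10 + 12 - 4)·sqrt(11) = -2*sqrt(11)

-2*sqrt(11)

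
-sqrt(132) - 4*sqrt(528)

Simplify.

sqrt(132) = 2*sqrt(33); 4*sqrt(528) = 16*sqrt(33)
Combine: (-2 - 16)·sqrt(33) = -18*sqrt(33)

-18*sqrt(33)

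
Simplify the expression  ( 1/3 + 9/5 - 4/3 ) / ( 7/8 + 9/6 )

Numerator: 1/3 + 9/5 - 4/3 = 4/5
Denominator: 7/8 + 9/6 = 19/8
Divide: (4/5) · (8/19) = 32/95

32/95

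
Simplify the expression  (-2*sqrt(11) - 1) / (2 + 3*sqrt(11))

(-64 + sqrt(11))/95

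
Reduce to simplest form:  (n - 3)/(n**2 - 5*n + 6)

Factor: n**2 - 5*n + 6 = (n - 3)*(n - 2)
Cancel the common factor (n - 3).

1/(n - 2)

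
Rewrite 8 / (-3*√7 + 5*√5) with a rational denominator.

(12*√7 + 20*√5)/31

Multiply numerator and denominator by 3*√7 + 5*√5.
Denominator becomes 62; numerator becomes 24*√7 + 40*√5.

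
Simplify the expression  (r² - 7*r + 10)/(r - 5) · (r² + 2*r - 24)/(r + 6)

Factor: r² - 7*r + 10 = (r - 5)·(r - 2);  r² + 2*r - 24 = (r + 6)·(r - 4)
Cancel the common factors (r - 5), (r + 6).

r² - 6*r + 8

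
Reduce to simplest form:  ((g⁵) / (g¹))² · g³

Inside the bracket: g⁴
Raise to the power 2: g⁸
Multiply by g³: add exponents.

g^11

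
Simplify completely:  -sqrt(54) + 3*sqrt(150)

sqrt(54) = 3*sqrt(6); 3*sqrt(150) = 15*sqrt(6)
Combine: (-3 + 15)·sqrt(6) = 12*sqrt(6)

12*sqrt(6)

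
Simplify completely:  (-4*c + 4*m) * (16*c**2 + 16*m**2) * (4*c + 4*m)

-256*c**4 + 256*m**4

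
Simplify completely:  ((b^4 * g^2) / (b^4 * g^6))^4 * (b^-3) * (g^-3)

Inside the bracket: (g^-4)
Raise to the power 4: (g^-16)
Multiply by (b^-3) * (g^-3): add exponents.

1/(b^3*g^19)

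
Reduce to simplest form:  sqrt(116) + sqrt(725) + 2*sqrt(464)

15*sqrt(29)

sqrt(116) = 2*sqrt(29); sqrt(725) = 5*sqrt(29); 2*sqrt(464) = 8*sqrt(29)
Combine: (2 + 5 + 8)·sqrt(29) = 15*sqrt(29)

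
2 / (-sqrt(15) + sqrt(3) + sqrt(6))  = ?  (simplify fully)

(sqrt(15) + 2*sqrt(6) + 3*sqrt(3) + sqrt(30))/3

Group as (sqrt(3) + sqrt(6)) - sqrt(15); multiply by (sqrt(3) + sqrt(6)) + sqrt(15), then rationalise the remaining surd.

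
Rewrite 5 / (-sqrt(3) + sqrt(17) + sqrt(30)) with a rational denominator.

(-110*sqrt(3) - 25*sqrt(30) + 40*sqrt(17) + 15*sqrt(170))/52

Group as (sqrt(17) + sqrt(30)) - sqrt(3); multiply by (sqrt(17) + sqrt(30)) + sqrt(3), then rationalise the remaining surd.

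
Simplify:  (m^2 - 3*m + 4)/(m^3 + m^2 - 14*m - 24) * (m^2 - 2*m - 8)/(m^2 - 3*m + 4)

Factor: m^3 + m^2 - 14*m - 24 = (m - 4)*(m + 3)*(m + 2);  m^2 - 2*m - 8 = (m + 2)*(m - 4)
Cancel the common factors (m^2 - 3*m + 4), (m + 2), (m - 4).

1/(m + 3)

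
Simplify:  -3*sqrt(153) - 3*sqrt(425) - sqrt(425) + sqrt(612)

-23*sqrt(17)

3*sqrt(153) = 9*sqrt(17); 3*sqrt(425) = 15*sqrt(17); sqrt(425) = 5*sqrt(17); sqrt(612) = 6*sqrt(17)
Combine: (-9 - 15 - 5 + 6)·sqrt(17) = -23*sqrt(17)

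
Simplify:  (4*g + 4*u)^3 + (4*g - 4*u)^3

128*g*(g^2 + 3*u^2)

Write as f((4*g),(4*u)) + f((4*g),-(4*u)) and expand.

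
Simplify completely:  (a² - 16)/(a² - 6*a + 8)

Factor: a² - 16 = (a + 4)·(a - 4);  a² - 6*a + 8 = (a - 2)·(a - 4)
Cancel the common factor (a - 4).

(a + 4)/(a - 2)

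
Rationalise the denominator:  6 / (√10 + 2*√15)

Multiply numerator and denominator by -√10 + 2*√15.
Denominator becomes 50; numerator becomes -6*√10 + 12*√15.

(-3*√10 + 6*√15)/25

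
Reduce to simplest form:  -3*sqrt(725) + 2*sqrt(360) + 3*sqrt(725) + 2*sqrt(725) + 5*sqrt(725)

12*sqrt(10) + 35*sqrt(29)

3*sqrt(725) = 15*sqrt(29); 2*sqrt(360) = 12*sqrt(10); 3*sqrt(725) = 15*sqrt(29); 2*sqrt(725) = 10*sqrt(29); 5*sqrt(725) = 25*sqrt(29)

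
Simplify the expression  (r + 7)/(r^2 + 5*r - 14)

Factor: r^2 + 5*r - 14 = (r - 2)*(r + 7)
Cancel the common factor (r + 7).

1/(r - 2)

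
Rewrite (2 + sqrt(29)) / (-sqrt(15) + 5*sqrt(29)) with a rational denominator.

Multiply numerator and denominator by sqrt(15) + 5*sqrt(29).
Denominator becomes 710; numerator becomes 2*sqrt(15) + sqrt(435) + 10*sqrt(29) + 145.

(2*sqrt(15) + sqrt(435) + 10*sqrt(29) + 145)/710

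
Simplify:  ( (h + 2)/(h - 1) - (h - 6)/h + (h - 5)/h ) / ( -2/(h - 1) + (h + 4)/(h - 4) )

Numerator: (h + 2)/(h - 1) - (h - 6)/h + (h - 5)/h = (h^2 + 3*h - 1)/(h^2 - h)
Denominator: -2/(h - 1) + (h + 4)/(h - 4) = (h^2 + h + 4)/(h^2 - 5*h + 4)
Divide: ((h^2 + 3*h - 1)/(h^2 - h)) · ((h^2 - 5*h + 4)/(h^2 + h + 4)) = (h^3 - h^2 - 13*h + 4)/(h^3 + h^2 + 4*h)

(h^3 - h^2 - 13*h + 4)/(h^3 + h^2 + 4*h)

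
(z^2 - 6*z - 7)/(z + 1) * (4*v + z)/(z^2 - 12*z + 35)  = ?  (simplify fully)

(4*v + z)/(z - 5)

Factor: z^2 - 6*z - 7 = (z - 7)*(z + 1);  z^2 - 12*z + 35 = (z - 5)*(z - 7)
Cancel the common factors (z - 7), (z + 1).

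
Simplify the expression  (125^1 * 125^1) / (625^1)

125^1 = 5^3; 125^1 = 5^3; 625^1 = 5^4
Combine exponents: 5^2

5^2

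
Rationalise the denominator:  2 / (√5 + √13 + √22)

(-√1430 - 2*√22 + 7*√13 + 15*√5)/61

Group as (√5 + √22) + √13; multiply by (√5 + √22) - √13, then rationalise the remaining surd.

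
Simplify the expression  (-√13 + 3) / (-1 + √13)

Multiply numerator and denominator by -√13 - 1.
Denominator becomes -12; numerator becomes -2*√13 + 10.

(-5 + √13)/6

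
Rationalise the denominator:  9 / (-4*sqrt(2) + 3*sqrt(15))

(36*sqrt(2) + 27*sqrt(15))/103

Multiply numerator and denominator by 4*sqrt(2) + 3*sqrt(15).
Denominator becomes 103; numerator becomes 36*sqrt(2) + 27*sqrt(15).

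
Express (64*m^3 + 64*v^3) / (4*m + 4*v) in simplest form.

16*m^2 - 16*m*v + 16*v^2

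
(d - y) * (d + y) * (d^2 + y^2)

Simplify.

d^4 - y^4

Telescope via difference of squares: (d+y)(d-y) = d^2 - y^2, then repeat with the next factor.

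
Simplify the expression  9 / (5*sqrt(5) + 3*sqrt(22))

Multiply numerator and denominator by -3*sqrt(22) + 5*sqrt(5).
Denominator becomes -73; numerator becomes -27*sqrt(22) + 45*sqrt(5).

(-45*sqrt(5) + 27*sqrt(22))/73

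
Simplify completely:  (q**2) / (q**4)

q**(-2)

Quotient: (q**-2)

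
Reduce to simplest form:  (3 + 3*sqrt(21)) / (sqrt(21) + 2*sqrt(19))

Multiply numerator and denominator by -2*sqrt(19) + sqrt(21).
Denominator becomes -55; numerator becomes -6*sqrt(399) - 6*sqrt(19) + 3*sqrt(21) + 63.

(-63 - 3*sqrt(21) + 6*sqrt(19) + 6*sqrt(399))/55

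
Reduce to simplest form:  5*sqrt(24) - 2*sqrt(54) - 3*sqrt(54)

-5*sqrt(6)

5*sqrt(24) = 10*sqrt(6); 2*sqrt(54) = 6*sqrt(6); 3*sqrt(54) = 9*sqrt(6)
Combine: (10 - 6 - 9)·sqrt(6) = -5*sqrt(6)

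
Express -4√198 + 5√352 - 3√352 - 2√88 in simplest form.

4√198 = 12*√22; 5√352 = 20*√22; 3√352 = 12*√22; 2√88 = 4*√22
Combine: (-12 + 20 - 12 - 4)·√22 = -8*√22

-8*√22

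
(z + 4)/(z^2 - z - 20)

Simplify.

1/(z - 5)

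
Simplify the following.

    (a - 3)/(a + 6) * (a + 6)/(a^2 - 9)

1/(a + 3)

Factor: a^2 - 9 = (a + 3)*(a - 3)
Cancel the common factors (a + 6), (a - 3).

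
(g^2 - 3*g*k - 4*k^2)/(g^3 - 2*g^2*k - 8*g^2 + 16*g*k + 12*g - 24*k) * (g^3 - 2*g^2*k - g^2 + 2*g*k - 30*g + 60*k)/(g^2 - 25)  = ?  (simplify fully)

Factor: g^2 - 3*g*k - 4*k^2 = (g - 4*k)*(g + k);  g^3 - 2*g^2*k - 8*g^2 + 16*g*k + 12*g - 24*k = (g - 6)*(g - 2*k)*(g - 2);  g^3 - 2*g^2*k - g^2 + 2*g*k - 30*g + 60*k = (g - 2*k)*(g + 5)*(g - 6);  g^2 - 25 = (g - 5)*(g + 5)
Cancel the common factors (g - 6), (g - 2*k), (g + 5).

(g^2 - 3*g*k - 4*k^2)/(g^2 - 7*g + 10)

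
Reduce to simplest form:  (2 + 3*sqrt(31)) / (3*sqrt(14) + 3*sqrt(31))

Multiply numerator and denominator by -3*sqrt(14) + 3*sqrt(31).
Denominator becomes 153; numerator becomes -9*sqrt(434) - 6*sqrt(14) + 6*sqrt(31) + 279.

(-3*sqrt(434) - 2*sqrt(14) + 2*sqrt(31) + 93)/51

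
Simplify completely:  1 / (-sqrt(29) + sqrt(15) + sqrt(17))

Group as (sqrt(15) + sqrt(17)) - sqrt(29); multiply by (sqrt(15) + sqrt(17)) + sqrt(29), then rationalise the remaining surd.

(-3*sqrt(29) + 27*sqrt(17) + 31*sqrt(15) + 2*sqrt(7395))/1011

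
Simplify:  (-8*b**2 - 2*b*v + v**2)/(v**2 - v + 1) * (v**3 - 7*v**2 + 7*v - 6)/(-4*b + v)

2*b*v - 12*b + v**2 - 6*v

Factor: -8*b**2 - 2*b*v + v**2 = (2*b + v)*(-4*b + v);  v**3 - 7*v**2 + 7*v - 6 = (v**2 - v + 1)*(v - 6)
Cancel the common factors (v**2 - v + 1), (-4*b + v).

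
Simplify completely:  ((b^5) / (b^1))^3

b^12

Inside the bracket: b^4
Raise to the power 3: b^12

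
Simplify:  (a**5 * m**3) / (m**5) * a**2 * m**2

a**7

Quotient: a**5 * (m**-2)
Multiply by a**2 * m**2: add exponents.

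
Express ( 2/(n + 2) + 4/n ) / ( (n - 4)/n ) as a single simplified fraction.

Numerator: 2/(n + 2) + 4/n = (6*n + 8)/(n² + 2*n)
Denominator: (n - 4)/n = (n - 4)/n
Divide: ((6*n + 8)/(n² + 2*n)) · (n/(n - 4)) = (6*n + 8)/(n² - 2*n - 8)

(6*n + 8)/(n² - 2*n - 8)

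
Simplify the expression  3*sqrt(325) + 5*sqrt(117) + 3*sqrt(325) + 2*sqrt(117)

51*sqrt(13)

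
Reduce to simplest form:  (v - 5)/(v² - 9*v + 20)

1/(v - 4)

Factor: v² - 9*v + 20 = (v - 4)·(v - 5)
Cancel the common factor (v - 5).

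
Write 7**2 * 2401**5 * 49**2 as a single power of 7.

7**26

7**2 = 7**2; 2401**5 = 7**20; 49**2 = 7**4
Combine exponents: 7**26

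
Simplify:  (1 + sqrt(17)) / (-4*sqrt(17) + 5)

Multiply numerator and denominator by 5 + 4*sqrt(17).
Denominator becomes -247; numerator becomes 9*sqrt(17) + 73.

(-73 - 9*sqrt(17))/247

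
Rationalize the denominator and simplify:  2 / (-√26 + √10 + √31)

Group as (√10 + √31) - √26; multiply by (√10 + √31) + √26, then rationalise the remaining surd.

(-30*√26 + 10*√31 + 94*√10 + 8*√2015)/1015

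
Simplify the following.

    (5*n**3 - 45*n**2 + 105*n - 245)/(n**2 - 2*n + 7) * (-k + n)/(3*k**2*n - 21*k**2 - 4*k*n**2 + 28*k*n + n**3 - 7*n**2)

Factor: 5*n**3 - 45*n**2 + 105*n - 245 = 5*(n**2 - 2*n + 7)*(n - 7);  3*k**2*n - 21*k**2 - 4*k*n**2 + 28*k*n + n**3 - 7*n**2 = (-k + n)*(-3*k + n)*(n - 7)
Cancel the common factors (n**2 - 2*n + 7), (n - 7), (-k + n).

-5/(3*k - n)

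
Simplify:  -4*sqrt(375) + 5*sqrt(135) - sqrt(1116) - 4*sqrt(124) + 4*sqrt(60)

4*sqrt(375) = 20*sqrt(15); 5*sqrt(135) = 15*sqrt(15); sqrt(1116) = 6*sqrt(31); 4*sqrt(124) = 8*sqrt(31); 4*sqrt(60) = 8*sqrt(15)

-14*sqrt(31) + 3*sqrt(15)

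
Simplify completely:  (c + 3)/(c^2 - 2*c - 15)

1/(c - 5)

Factor: c^2 - 2*c - 15 = (c - 5)*(c + 3)
Cancel the common factor (c + 3).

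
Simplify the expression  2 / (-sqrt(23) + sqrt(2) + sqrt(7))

Group as (sqrt(2) + sqrt(7)) - sqrt(23); multiply by (sqrt(2) + sqrt(7)) + sqrt(23), then rationalise the remaining surd.

(-7*sqrt(23) - 9*sqrt(7) - 14*sqrt(2) - sqrt(322))/35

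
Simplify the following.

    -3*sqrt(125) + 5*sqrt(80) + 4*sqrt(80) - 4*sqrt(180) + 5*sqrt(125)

22*sqrt(5)

3*sqrt(125) = 15*sqrt(5); 5*sqrt(80) = 20*sqrt(5); 4*sqrt(80) = 16*sqrt(5); 4*sqrt(180) = 24*sqrt(5); 5*sqrt(125) = 25*sqrt(5)
Combine: (-15 + 20 + 16 - 24 + 25)·sqrt(5) = 22*sqrt(5)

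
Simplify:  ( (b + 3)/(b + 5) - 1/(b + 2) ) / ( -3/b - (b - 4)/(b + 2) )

Numerator: (b + 3)/(b + 5) - 1/(b + 2) = (b^2 + 4*b + 1)/(b^2 + 7*b + 10)
Denominator: -3/b - (b - 4)/(b + 2) = (-b^2 + b - 6)/(b^2 + 2*b)
Divide: ((b^2 + 4*b + 1)/(b^2 + 7*b + 10)) · ((b^2 + 2*b)/(-b^2 + b - 6)) = (-b^3 - 4*b^2 - b)/(b^3 + 4*b^2 + b + 30)

(-b^3 - 4*b^2 - b)/(b^3 + 4*b^2 + b + 30)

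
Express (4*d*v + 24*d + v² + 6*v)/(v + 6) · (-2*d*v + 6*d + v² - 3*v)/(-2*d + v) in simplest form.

Factor: 4*d*v + 24*d + v² + 6*v = (4*d + v)·(v + 6);  -2*d*v + 6*d + v² - 3*v = (-2*d + v)·(v - 3)
Cancel the common factors (v + 6), (-2*d + v).

4*d*v - 12*d + v² - 3*v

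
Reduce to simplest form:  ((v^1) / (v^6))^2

v^(-10)

Inside the bracket: (v^-5)
Raise to the power 2: (v^-10)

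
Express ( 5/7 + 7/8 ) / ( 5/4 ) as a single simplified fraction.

Numerator: 5/7 + 7/8 = 89/56
Denominator: 5/4 = 5/4
Divide: (89/56) · (4/5) = 89/70

89/70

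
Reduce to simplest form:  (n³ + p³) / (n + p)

p^3 + n^3 = (n + p)(n² - n*p + p²).

n² - n*p + p²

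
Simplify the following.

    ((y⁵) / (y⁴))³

y³

Inside the bracket: y¹
Raise to the power 3: y³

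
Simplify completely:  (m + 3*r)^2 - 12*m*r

Expanding gives m^2 - 6*m*r + 9*r^2, a perfect square.

(m - 3*r)^2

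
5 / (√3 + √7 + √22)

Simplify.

Group as (√3 + √7) + √22; multiply by (√3 + √7) - √22, then rationalise the remaining surd.

(-9*√7 - 13*√3 + √462 + 6*√22)/6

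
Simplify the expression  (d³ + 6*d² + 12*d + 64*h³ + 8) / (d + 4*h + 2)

d² - 4*d*h + 4*d + 16*h² - 8*h + 4

Apply the sum-of-cubes factorisation and cancel (d + 4*h + 2).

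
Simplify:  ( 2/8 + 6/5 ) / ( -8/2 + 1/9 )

-261/700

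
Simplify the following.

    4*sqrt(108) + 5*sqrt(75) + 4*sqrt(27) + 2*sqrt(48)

69*sqrt(3)

4*sqrt(108) = 24*sqrt(3); 5*sqrt(75) = 25*sqrt(3); 4*sqrt(27) = 12*sqrt(3); 2*sqrt(48) = 8*sqrt(3)
Combine: (24 + 25 + 12 + 8)·sqrt(3) = 69*sqrt(3)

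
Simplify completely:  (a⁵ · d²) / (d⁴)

a⁵/d²

Quotient: a⁵ · (d^-2)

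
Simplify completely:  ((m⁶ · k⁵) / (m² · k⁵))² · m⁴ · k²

k²*m^12

Inside the bracket: m⁴
Raise to the power 2: m⁸
Multiply by m⁴ · k²: add exponents.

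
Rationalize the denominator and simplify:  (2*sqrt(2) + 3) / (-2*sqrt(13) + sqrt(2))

(-6*sqrt(13) - 4*sqrt(26) - 3*sqrt(2) - 4)/50

Multiply numerator and denominator by sqrt(2) + 2*sqrt(13).
Denominator becomes -50; numerator becomes 4 + 3*sqrt(2) + 4*sqrt(26) + 6*sqrt(13).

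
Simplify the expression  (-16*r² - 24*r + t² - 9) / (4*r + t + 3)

-16*r² - 24*r + t² - 9 factors as -(4*r - t + 3)*(4*r + t + 3).

-4*r + t - 3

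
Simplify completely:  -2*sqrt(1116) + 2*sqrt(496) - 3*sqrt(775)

-19*sqrt(31)

2*sqrt(1116) = 12*sqrt(31); 2*sqrt(496) = 8*sqrt(31); 3*sqrt(775) = 15*sqrt(31)
Combine: (-12 + 8 - 15)·sqrt(31) = -19*sqrt(31)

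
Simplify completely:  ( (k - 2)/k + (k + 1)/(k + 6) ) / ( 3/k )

(2*k**2 + 5*k - 12)/(3*k + 18)

Numerator: (k - 2)/k + (k + 1)/(k + 6) = (2*k**2 + 5*k - 12)/(k**2 + 6*k)
Denominator: 3/k = 3/k
Divide: ((2*k**2 + 5*k - 12)/(k**2 + 6*k)) · (k/3) = (2*k**2 + 5*k - 12)/(3*k + 18)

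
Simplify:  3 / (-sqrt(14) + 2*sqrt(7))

(3*sqrt(14) + 6*sqrt(7))/14

Multiply numerator and denominator by sqrt(14) + 2*sqrt(7).
Denominator becomes 14; numerator becomes 3*sqrt(14) + 6*sqrt(7).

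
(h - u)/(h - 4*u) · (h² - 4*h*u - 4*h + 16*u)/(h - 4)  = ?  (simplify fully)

Factor: h² - 4*h*u - 4*h + 16*u = (h - 4)·(h - 4*u)
Cancel the common factors (h - 4*u), (h - 4).

h - u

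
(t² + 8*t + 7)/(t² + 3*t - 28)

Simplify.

(t + 1)/(t - 4)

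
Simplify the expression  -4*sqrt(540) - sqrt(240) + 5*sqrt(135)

4*sqrt(540) = 24*sqrt(15); sqrt(240) = 4*sqrt(15); 5*sqrt(135) = 15*sqrt(15)
Combine: (-24 - 4 + 15)·sqrt(15) = -13*sqrt(15)

-13*sqrt(15)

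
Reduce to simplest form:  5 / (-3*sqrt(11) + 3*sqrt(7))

(-5*sqrt(11) - 5*sqrt(7))/12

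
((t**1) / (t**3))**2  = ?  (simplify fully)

t**(-4)

Inside the bracket: (t**-2)
Raise to the power 2: (t**-4)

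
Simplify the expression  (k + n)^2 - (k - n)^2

Write as f(k,n) - f(k,-n) and expand.

4*k*n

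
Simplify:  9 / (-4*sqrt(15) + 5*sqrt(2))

Multiply numerator and denominator by 5*sqrt(2) + 4*sqrt(15).
Denominator becomes -190; numerator becomes 45*sqrt(2) + 36*sqrt(15).

(-36*sqrt(15) - 45*sqrt(2))/190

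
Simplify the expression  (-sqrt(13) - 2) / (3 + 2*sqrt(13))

(-20 - sqrt(13))/43

Multiply numerator and denominator by -2*sqrt(13) + 3.
Denominator becomes -43; numerator becomes sqrt(13) + 20.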